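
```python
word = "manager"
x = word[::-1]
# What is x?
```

word has length 7. The slice word[::-1] selects indices [6, 5, 4, 3, 2, 1, 0] (6->'r', 5->'e', 4->'g', 3->'a', 2->'n', 1->'a', 0->'m'), giving 'reganam'.

'reganam'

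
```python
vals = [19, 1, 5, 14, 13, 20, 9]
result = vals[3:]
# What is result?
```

vals has length 7. The slice vals[3:] selects indices [3, 4, 5, 6] (3->14, 4->13, 5->20, 6->9), giving [14, 13, 20, 9].

[14, 13, 20, 9]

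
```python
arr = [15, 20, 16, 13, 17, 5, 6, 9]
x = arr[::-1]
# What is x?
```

arr has length 8. The slice arr[::-1] selects indices [7, 6, 5, 4, 3, 2, 1, 0] (7->9, 6->6, 5->5, 4->17, 3->13, 2->16, 1->20, 0->15), giving [9, 6, 5, 17, 13, 16, 20, 15].

[9, 6, 5, 17, 13, 16, 20, 15]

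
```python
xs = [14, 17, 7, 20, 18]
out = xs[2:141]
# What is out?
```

xs has length 5. The slice xs[2:141] selects indices [2, 3, 4] (2->7, 3->20, 4->18), giving [7, 20, 18].

[7, 20, 18]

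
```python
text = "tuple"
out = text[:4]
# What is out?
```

text has length 5. The slice text[:4] selects indices [0, 1, 2, 3] (0->'t', 1->'u', 2->'p', 3->'l'), giving 'tupl'.

'tupl'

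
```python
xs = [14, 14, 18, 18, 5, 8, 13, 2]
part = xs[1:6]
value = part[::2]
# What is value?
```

xs has length 8. The slice xs[1:6] selects indices [1, 2, 3, 4, 5] (1->14, 2->18, 3->18, 4->5, 5->8), giving [14, 18, 18, 5, 8]. So part = [14, 18, 18, 5, 8]. part has length 5. The slice part[::2] selects indices [0, 2, 4] (0->14, 2->18, 4->8), giving [14, 18, 8].

[14, 18, 8]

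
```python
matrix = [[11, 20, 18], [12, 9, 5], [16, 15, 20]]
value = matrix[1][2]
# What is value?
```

matrix[1] = [12, 9, 5]. Taking column 2 of that row yields 5.

5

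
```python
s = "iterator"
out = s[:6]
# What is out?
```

s has length 8. The slice s[:6] selects indices [0, 1, 2, 3, 4, 5] (0->'i', 1->'t', 2->'e', 3->'r', 4->'a', 5->'t'), giving 'iterat'.

'iterat'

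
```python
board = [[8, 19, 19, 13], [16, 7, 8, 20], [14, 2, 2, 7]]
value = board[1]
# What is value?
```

board has 3 rows. Row 1 is [16, 7, 8, 20].

[16, 7, 8, 20]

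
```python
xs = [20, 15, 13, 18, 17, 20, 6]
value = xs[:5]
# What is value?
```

xs has length 7. The slice xs[:5] selects indices [0, 1, 2, 3, 4] (0->20, 1->15, 2->13, 3->18, 4->17), giving [20, 15, 13, 18, 17].

[20, 15, 13, 18, 17]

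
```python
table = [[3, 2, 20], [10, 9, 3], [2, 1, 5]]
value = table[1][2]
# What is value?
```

table[1] = [10, 9, 3]. Taking column 2 of that row yields 3.

3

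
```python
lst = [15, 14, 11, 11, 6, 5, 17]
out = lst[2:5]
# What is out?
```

lst has length 7. The slice lst[2:5] selects indices [2, 3, 4] (2->11, 3->11, 4->6), giving [11, 11, 6].

[11, 11, 6]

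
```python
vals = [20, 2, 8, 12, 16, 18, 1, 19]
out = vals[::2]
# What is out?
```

vals has length 8. The slice vals[::2] selects indices [0, 2, 4, 6] (0->20, 2->8, 4->16, 6->1), giving [20, 8, 16, 1].

[20, 8, 16, 1]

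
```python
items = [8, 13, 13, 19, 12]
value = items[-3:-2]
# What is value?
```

items has length 5. The slice items[-3:-2] selects indices [2] (2->13), giving [13].

[13]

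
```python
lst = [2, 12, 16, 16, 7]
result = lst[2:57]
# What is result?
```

lst has length 5. The slice lst[2:57] selects indices [2, 3, 4] (2->16, 3->16, 4->7), giving [16, 16, 7].

[16, 16, 7]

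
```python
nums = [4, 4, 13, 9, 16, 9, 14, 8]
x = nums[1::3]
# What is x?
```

nums has length 8. The slice nums[1::3] selects indices [1, 4, 7] (1->4, 4->16, 7->8), giving [4, 16, 8].

[4, 16, 8]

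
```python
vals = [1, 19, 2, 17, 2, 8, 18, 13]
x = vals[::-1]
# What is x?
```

vals has length 8. The slice vals[::-1] selects indices [7, 6, 5, 4, 3, 2, 1, 0] (7->13, 6->18, 5->8, 4->2, 3->17, 2->2, 1->19, 0->1), giving [13, 18, 8, 2, 17, 2, 19, 1].

[13, 18, 8, 2, 17, 2, 19, 1]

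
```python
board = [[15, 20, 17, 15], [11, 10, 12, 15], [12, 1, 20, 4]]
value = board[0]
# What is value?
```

board has 3 rows. Row 0 is [15, 20, 17, 15].

[15, 20, 17, 15]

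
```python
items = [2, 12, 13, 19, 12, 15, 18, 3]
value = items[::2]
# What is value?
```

items has length 8. The slice items[::2] selects indices [0, 2, 4, 6] (0->2, 2->13, 4->12, 6->18), giving [2, 13, 12, 18].

[2, 13, 12, 18]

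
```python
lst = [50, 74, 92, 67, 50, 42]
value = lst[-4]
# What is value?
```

lst has length 6. Negative index -4 maps to positive index 6 + (-4) = 2. lst[2] = 92.

92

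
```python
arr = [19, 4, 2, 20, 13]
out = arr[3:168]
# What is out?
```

arr has length 5. The slice arr[3:168] selects indices [3, 4] (3->20, 4->13), giving [20, 13].

[20, 13]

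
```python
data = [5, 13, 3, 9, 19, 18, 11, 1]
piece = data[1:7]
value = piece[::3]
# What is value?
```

data has length 8. The slice data[1:7] selects indices [1, 2, 3, 4, 5, 6] (1->13, 2->3, 3->9, 4->19, 5->18, 6->11), giving [13, 3, 9, 19, 18, 11]. So piece = [13, 3, 9, 19, 18, 11]. piece has length 6. The slice piece[::3] selects indices [0, 3] (0->13, 3->19), giving [13, 19].

[13, 19]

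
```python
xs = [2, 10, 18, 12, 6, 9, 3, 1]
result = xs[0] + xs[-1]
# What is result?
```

xs has length 8. xs[0] = 2.
xs has length 8. Negative index -1 maps to positive index 8 + (-1) = 7. xs[7] = 1.
Sum: 2 + 1 = 3.

3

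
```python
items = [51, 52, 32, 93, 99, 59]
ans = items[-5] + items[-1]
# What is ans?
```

items has length 6. Negative index -5 maps to positive index 6 + (-5) = 1. items[1] = 52.
items has length 6. Negative index -1 maps to positive index 6 + (-1) = 5. items[5] = 59.
Sum: 52 + 59 = 111.

111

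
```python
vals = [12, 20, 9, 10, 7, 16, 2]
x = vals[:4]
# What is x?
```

vals has length 7. The slice vals[:4] selects indices [0, 1, 2, 3] (0->12, 1->20, 2->9, 3->10), giving [12, 20, 9, 10].

[12, 20, 9, 10]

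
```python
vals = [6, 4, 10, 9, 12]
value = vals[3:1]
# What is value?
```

vals has length 5. The slice vals[3:1] resolves to an empty index range, so the result is [].

[]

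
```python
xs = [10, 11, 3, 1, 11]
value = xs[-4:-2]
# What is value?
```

xs has length 5. The slice xs[-4:-2] selects indices [1, 2] (1->11, 2->3), giving [11, 3].

[11, 3]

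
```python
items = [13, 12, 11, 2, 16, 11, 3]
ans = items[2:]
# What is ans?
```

items has length 7. The slice items[2:] selects indices [2, 3, 4, 5, 6] (2->11, 3->2, 4->16, 5->11, 6->3), giving [11, 2, 16, 11, 3].

[11, 2, 16, 11, 3]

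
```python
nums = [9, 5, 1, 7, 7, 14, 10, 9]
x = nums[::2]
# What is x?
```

nums has length 8. The slice nums[::2] selects indices [0, 2, 4, 6] (0->9, 2->1, 4->7, 6->10), giving [9, 1, 7, 10].

[9, 1, 7, 10]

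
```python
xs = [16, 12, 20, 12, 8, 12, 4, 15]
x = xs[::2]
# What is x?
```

xs has length 8. The slice xs[::2] selects indices [0, 2, 4, 6] (0->16, 2->20, 4->8, 6->4), giving [16, 20, 8, 4].

[16, 20, 8, 4]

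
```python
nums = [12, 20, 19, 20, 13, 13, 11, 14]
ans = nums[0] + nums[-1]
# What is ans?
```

nums has length 8. nums[0] = 12.
nums has length 8. Negative index -1 maps to positive index 8 + (-1) = 7. nums[7] = 14.
Sum: 12 + 14 = 26.

26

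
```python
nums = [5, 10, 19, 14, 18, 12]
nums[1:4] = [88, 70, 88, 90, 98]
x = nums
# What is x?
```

nums starts as [5, 10, 19, 14, 18, 12] (length 6). The slice nums[1:4] covers indices [1, 2, 3] with values [10, 19, 14]. Replacing that slice with [88, 70, 88, 90, 98] (different length) produces [5, 88, 70, 88, 90, 98, 18, 12].

[5, 88, 70, 88, 90, 98, 18, 12]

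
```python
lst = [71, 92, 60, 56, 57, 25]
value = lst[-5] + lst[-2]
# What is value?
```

lst has length 6. Negative index -5 maps to positive index 6 + (-5) = 1. lst[1] = 92.
lst has length 6. Negative index -2 maps to positive index 6 + (-2) = 4. lst[4] = 57.
Sum: 92 + 57 = 149.

149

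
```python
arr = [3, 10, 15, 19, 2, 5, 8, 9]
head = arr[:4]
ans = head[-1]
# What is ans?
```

arr has length 8. The slice arr[:4] selects indices [0, 1, 2, 3] (0->3, 1->10, 2->15, 3->19), giving [3, 10, 15, 19]. So head = [3, 10, 15, 19]. Then head[-1] = 19.

19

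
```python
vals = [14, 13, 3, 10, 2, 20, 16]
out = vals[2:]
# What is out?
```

vals has length 7. The slice vals[2:] selects indices [2, 3, 4, 5, 6] (2->3, 3->10, 4->2, 5->20, 6->16), giving [3, 10, 2, 20, 16].

[3, 10, 2, 20, 16]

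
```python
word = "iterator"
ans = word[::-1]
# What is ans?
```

word has length 8. The slice word[::-1] selects indices [7, 6, 5, 4, 3, 2, 1, 0] (7->'r', 6->'o', 5->'t', 4->'a', 3->'r', 2->'e', 1->'t', 0->'i'), giving 'rotareti'.

'rotareti'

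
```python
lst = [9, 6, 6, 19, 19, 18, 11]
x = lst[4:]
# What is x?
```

lst has length 7. The slice lst[4:] selects indices [4, 5, 6] (4->19, 5->18, 6->11), giving [19, 18, 11].

[19, 18, 11]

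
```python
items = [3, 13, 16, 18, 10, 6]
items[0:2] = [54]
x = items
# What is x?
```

items starts as [3, 13, 16, 18, 10, 6] (length 6). The slice items[0:2] covers indices [0, 1] with values [3, 13]. Replacing that slice with [54] (different length) produces [54, 16, 18, 10, 6].

[54, 16, 18, 10, 6]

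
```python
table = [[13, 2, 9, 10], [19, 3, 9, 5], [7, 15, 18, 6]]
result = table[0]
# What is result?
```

table has 3 rows. Row 0 is [13, 2, 9, 10].

[13, 2, 9, 10]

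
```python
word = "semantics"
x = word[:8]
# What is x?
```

word has length 9. The slice word[:8] selects indices [0, 1, 2, 3, 4, 5, 6, 7] (0->'s', 1->'e', 2->'m', 3->'a', 4->'n', 5->'t', 6->'i', 7->'c'), giving 'semantic'.

'semantic'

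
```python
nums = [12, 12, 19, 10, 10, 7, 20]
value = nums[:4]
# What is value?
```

nums has length 7. The slice nums[:4] selects indices [0, 1, 2, 3] (0->12, 1->12, 2->19, 3->10), giving [12, 12, 19, 10].

[12, 12, 19, 10]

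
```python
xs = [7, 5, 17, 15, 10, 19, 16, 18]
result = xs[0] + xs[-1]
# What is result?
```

xs has length 8. xs[0] = 7.
xs has length 8. Negative index -1 maps to positive index 8 + (-1) = 7. xs[7] = 18.
Sum: 7 + 18 = 25.

25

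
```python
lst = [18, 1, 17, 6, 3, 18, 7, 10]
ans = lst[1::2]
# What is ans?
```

lst has length 8. The slice lst[1::2] selects indices [1, 3, 5, 7] (1->1, 3->6, 5->18, 7->10), giving [1, 6, 18, 10].

[1, 6, 18, 10]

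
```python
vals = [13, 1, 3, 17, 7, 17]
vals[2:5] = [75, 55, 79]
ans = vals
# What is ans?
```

vals starts as [13, 1, 3, 17, 7, 17] (length 6). The slice vals[2:5] covers indices [2, 3, 4] with values [3, 17, 7]. Replacing that slice with [75, 55, 79] (same length) produces [13, 1, 75, 55, 79, 17].

[13, 1, 75, 55, 79, 17]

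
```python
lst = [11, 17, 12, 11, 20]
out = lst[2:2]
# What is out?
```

lst has length 5. The slice lst[2:2] resolves to an empty index range, so the result is [].

[]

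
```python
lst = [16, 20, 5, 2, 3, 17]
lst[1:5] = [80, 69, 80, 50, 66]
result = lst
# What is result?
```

lst starts as [16, 20, 5, 2, 3, 17] (length 6). The slice lst[1:5] covers indices [1, 2, 3, 4] with values [20, 5, 2, 3]. Replacing that slice with [80, 69, 80, 50, 66] (different length) produces [16, 80, 69, 80, 50, 66, 17].

[16, 80, 69, 80, 50, 66, 17]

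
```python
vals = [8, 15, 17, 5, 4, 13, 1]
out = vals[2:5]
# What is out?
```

vals has length 7. The slice vals[2:5] selects indices [2, 3, 4] (2->17, 3->5, 4->4), giving [17, 5, 4].

[17, 5, 4]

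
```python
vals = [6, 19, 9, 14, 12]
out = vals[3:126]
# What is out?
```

vals has length 5. The slice vals[3:126] selects indices [3, 4] (3->14, 4->12), giving [14, 12].

[14, 12]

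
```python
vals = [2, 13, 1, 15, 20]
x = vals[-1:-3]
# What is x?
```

vals has length 5. The slice vals[-1:-3] resolves to an empty index range, so the result is [].

[]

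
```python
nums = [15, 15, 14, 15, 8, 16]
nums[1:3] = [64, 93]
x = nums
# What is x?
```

nums starts as [15, 15, 14, 15, 8, 16] (length 6). The slice nums[1:3] covers indices [1, 2] with values [15, 14]. Replacing that slice with [64, 93] (same length) produces [15, 64, 93, 15, 8, 16].

[15, 64, 93, 15, 8, 16]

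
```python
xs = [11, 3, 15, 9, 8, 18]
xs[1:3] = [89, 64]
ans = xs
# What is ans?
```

xs starts as [11, 3, 15, 9, 8, 18] (length 6). The slice xs[1:3] covers indices [1, 2] with values [3, 15]. Replacing that slice with [89, 64] (same length) produces [11, 89, 64, 9, 8, 18].

[11, 89, 64, 9, 8, 18]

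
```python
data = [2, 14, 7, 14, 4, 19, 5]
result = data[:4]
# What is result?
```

data has length 7. The slice data[:4] selects indices [0, 1, 2, 3] (0->2, 1->14, 2->7, 3->14), giving [2, 14, 7, 14].

[2, 14, 7, 14]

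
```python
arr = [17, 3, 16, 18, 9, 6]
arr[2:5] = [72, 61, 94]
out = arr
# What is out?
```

arr starts as [17, 3, 16, 18, 9, 6] (length 6). The slice arr[2:5] covers indices [2, 3, 4] with values [16, 18, 9]. Replacing that slice with [72, 61, 94] (same length) produces [17, 3, 72, 61, 94, 6].

[17, 3, 72, 61, 94, 6]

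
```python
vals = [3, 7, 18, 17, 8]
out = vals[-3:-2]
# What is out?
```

vals has length 5. The slice vals[-3:-2] selects indices [2] (2->18), giving [18].

[18]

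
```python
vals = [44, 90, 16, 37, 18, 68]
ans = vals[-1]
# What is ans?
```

vals has length 6. Negative index -1 maps to positive index 6 + (-1) = 5. vals[5] = 68.

68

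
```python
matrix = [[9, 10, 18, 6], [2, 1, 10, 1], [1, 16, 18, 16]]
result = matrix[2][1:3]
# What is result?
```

matrix[2] = [1, 16, 18, 16]. matrix[2] has length 4. The slice matrix[2][1:3] selects indices [1, 2] (1->16, 2->18), giving [16, 18].

[16, 18]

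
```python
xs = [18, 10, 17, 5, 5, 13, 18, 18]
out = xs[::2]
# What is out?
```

xs has length 8. The slice xs[::2] selects indices [0, 2, 4, 6] (0->18, 2->17, 4->5, 6->18), giving [18, 17, 5, 18].

[18, 17, 5, 18]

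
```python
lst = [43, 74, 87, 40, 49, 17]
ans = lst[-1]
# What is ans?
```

lst has length 6. Negative index -1 maps to positive index 6 + (-1) = 5. lst[5] = 17.

17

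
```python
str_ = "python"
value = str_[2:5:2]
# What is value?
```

str_ has length 6. The slice str_[2:5:2] selects indices [2, 4] (2->'t', 4->'o'), giving 'to'.

'to'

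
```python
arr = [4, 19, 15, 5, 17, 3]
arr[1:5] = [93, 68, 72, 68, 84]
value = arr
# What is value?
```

arr starts as [4, 19, 15, 5, 17, 3] (length 6). The slice arr[1:5] covers indices [1, 2, 3, 4] with values [19, 15, 5, 17]. Replacing that slice with [93, 68, 72, 68, 84] (different length) produces [4, 93, 68, 72, 68, 84, 3].

[4, 93, 68, 72, 68, 84, 3]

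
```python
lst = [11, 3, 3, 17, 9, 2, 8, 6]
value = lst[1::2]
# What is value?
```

lst has length 8. The slice lst[1::2] selects indices [1, 3, 5, 7] (1->3, 3->17, 5->2, 7->6), giving [3, 17, 2, 6].

[3, 17, 2, 6]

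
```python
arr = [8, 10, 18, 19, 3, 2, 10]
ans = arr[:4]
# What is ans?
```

arr has length 7. The slice arr[:4] selects indices [0, 1, 2, 3] (0->8, 1->10, 2->18, 3->19), giving [8, 10, 18, 19].

[8, 10, 18, 19]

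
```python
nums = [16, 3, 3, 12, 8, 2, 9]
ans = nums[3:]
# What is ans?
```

nums has length 7. The slice nums[3:] selects indices [3, 4, 5, 6] (3->12, 4->8, 5->2, 6->9), giving [12, 8, 2, 9].

[12, 8, 2, 9]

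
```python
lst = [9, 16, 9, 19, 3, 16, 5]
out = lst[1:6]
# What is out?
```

lst has length 7. The slice lst[1:6] selects indices [1, 2, 3, 4, 5] (1->16, 2->9, 3->19, 4->3, 5->16), giving [16, 9, 19, 3, 16].

[16, 9, 19, 3, 16]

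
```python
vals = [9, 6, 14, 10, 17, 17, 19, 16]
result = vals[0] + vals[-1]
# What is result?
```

vals has length 8. vals[0] = 9.
vals has length 8. Negative index -1 maps to positive index 8 + (-1) = 7. vals[7] = 16.
Sum: 9 + 16 = 25.

25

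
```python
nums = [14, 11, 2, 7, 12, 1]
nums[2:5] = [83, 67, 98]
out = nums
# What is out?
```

nums starts as [14, 11, 2, 7, 12, 1] (length 6). The slice nums[2:5] covers indices [2, 3, 4] with values [2, 7, 12]. Replacing that slice with [83, 67, 98] (same length) produces [14, 11, 83, 67, 98, 1].

[14, 11, 83, 67, 98, 1]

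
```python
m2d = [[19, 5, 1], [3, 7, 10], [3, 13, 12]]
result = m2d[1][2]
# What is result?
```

m2d[1] = [3, 7, 10]. Taking column 2 of that row yields 10.

10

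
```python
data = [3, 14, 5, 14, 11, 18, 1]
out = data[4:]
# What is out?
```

data has length 7. The slice data[4:] selects indices [4, 5, 6] (4->11, 5->18, 6->1), giving [11, 18, 1].

[11, 18, 1]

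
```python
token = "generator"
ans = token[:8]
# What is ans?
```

token has length 9. The slice token[:8] selects indices [0, 1, 2, 3, 4, 5, 6, 7] (0->'g', 1->'e', 2->'n', 3->'e', 4->'r', 5->'a', 6->'t', 7->'o'), giving 'generato'.

'generato'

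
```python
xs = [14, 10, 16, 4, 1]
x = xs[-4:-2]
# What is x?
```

xs has length 5. The slice xs[-4:-2] selects indices [1, 2] (1->10, 2->16), giving [10, 16].

[10, 16]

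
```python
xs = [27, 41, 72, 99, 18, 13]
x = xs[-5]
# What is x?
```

xs has length 6. Negative index -5 maps to positive index 6 + (-5) = 1. xs[1] = 41.

41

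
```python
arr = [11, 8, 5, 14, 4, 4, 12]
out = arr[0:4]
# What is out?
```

arr has length 7. The slice arr[0:4] selects indices [0, 1, 2, 3] (0->11, 1->8, 2->5, 3->14), giving [11, 8, 5, 14].

[11, 8, 5, 14]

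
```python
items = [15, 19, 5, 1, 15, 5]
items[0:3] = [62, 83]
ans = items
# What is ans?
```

items starts as [15, 19, 5, 1, 15, 5] (length 6). The slice items[0:3] covers indices [0, 1, 2] with values [15, 19, 5]. Replacing that slice with [62, 83] (different length) produces [62, 83, 1, 15, 5].

[62, 83, 1, 15, 5]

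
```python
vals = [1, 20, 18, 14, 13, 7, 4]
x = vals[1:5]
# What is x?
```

vals has length 7. The slice vals[1:5] selects indices [1, 2, 3, 4] (1->20, 2->18, 3->14, 4->13), giving [20, 18, 14, 13].

[20, 18, 14, 13]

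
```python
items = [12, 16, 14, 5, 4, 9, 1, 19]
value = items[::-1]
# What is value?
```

items has length 8. The slice items[::-1] selects indices [7, 6, 5, 4, 3, 2, 1, 0] (7->19, 6->1, 5->9, 4->4, 3->5, 2->14, 1->16, 0->12), giving [19, 1, 9, 4, 5, 14, 16, 12].

[19, 1, 9, 4, 5, 14, 16, 12]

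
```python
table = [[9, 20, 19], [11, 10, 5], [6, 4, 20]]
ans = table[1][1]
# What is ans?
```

table[1] = [11, 10, 5]. Taking column 1 of that row yields 10.

10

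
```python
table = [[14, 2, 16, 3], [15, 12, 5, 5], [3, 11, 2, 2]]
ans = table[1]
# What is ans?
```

table has 3 rows. Row 1 is [15, 12, 5, 5].

[15, 12, 5, 5]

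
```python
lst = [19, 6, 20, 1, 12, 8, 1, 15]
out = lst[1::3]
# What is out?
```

lst has length 8. The slice lst[1::3] selects indices [1, 4, 7] (1->6, 4->12, 7->15), giving [6, 12, 15].

[6, 12, 15]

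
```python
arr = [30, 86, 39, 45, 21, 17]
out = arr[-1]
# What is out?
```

arr has length 6. Negative index -1 maps to positive index 6 + (-1) = 5. arr[5] = 17.

17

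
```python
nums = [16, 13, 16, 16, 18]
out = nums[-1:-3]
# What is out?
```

nums has length 5. The slice nums[-1:-3] resolves to an empty index range, so the result is [].

[]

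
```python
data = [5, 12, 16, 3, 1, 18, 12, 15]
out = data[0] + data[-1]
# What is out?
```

data has length 8. data[0] = 5.
data has length 8. Negative index -1 maps to positive index 8 + (-1) = 7. data[7] = 15.
Sum: 5 + 15 = 20.

20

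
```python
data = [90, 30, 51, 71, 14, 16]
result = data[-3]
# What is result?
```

data has length 6. Negative index -3 maps to positive index 6 + (-3) = 3. data[3] = 71.

71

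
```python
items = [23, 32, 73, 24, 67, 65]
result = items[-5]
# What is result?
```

items has length 6. Negative index -5 maps to positive index 6 + (-5) = 1. items[1] = 32.

32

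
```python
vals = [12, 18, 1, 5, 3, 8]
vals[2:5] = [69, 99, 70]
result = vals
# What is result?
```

vals starts as [12, 18, 1, 5, 3, 8] (length 6). The slice vals[2:5] covers indices [2, 3, 4] with values [1, 5, 3]. Replacing that slice with [69, 99, 70] (same length) produces [12, 18, 69, 99, 70, 8].

[12, 18, 69, 99, 70, 8]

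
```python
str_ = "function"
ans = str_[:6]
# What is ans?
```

str_ has length 8. The slice str_[:6] selects indices [0, 1, 2, 3, 4, 5] (0->'f', 1->'u', 2->'n', 3->'c', 4->'t', 5->'i'), giving 'functi'.

'functi'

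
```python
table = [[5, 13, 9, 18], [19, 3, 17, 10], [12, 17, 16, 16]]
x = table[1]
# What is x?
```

table has 3 rows. Row 1 is [19, 3, 17, 10].

[19, 3, 17, 10]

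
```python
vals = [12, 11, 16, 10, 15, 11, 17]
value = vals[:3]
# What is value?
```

vals has length 7. The slice vals[:3] selects indices [0, 1, 2] (0->12, 1->11, 2->16), giving [12, 11, 16].

[12, 11, 16]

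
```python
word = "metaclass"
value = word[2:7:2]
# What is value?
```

word has length 9. The slice word[2:7:2] selects indices [2, 4, 6] (2->'t', 4->'c', 6->'a'), giving 'tca'.

'tca'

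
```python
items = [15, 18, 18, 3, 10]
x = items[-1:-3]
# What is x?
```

items has length 5. The slice items[-1:-3] resolves to an empty index range, so the result is [].

[]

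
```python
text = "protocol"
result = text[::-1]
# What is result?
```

text has length 8. The slice text[::-1] selects indices [7, 6, 5, 4, 3, 2, 1, 0] (7->'l', 6->'o', 5->'c', 4->'o', 3->'t', 2->'o', 1->'r', 0->'p'), giving 'locotorp'.

'locotorp'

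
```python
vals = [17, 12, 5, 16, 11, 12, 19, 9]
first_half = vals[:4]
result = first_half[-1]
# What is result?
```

vals has length 8. The slice vals[:4] selects indices [0, 1, 2, 3] (0->17, 1->12, 2->5, 3->16), giving [17, 12, 5, 16]. So first_half = [17, 12, 5, 16]. Then first_half[-1] = 16.

16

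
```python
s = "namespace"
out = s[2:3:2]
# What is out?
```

s has length 9. The slice s[2:3:2] selects indices [2] (2->'m'), giving 'm'.

'm'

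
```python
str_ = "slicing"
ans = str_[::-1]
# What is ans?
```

str_ has length 7. The slice str_[::-1] selects indices [6, 5, 4, 3, 2, 1, 0] (6->'g', 5->'n', 4->'i', 3->'c', 2->'i', 1->'l', 0->'s'), giving 'gnicils'.

'gnicils'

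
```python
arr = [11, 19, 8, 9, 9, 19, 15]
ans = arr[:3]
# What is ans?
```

arr has length 7. The slice arr[:3] selects indices [0, 1, 2] (0->11, 1->19, 2->8), giving [11, 19, 8].

[11, 19, 8]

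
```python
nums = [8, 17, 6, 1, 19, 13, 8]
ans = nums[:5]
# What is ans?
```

nums has length 7. The slice nums[:5] selects indices [0, 1, 2, 3, 4] (0->8, 1->17, 2->6, 3->1, 4->19), giving [8, 17, 6, 1, 19].

[8, 17, 6, 1, 19]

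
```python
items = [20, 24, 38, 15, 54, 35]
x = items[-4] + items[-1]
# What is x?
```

items has length 6. Negative index -4 maps to positive index 6 + (-4) = 2. items[2] = 38.
items has length 6. Negative index -1 maps to positive index 6 + (-1) = 5. items[5] = 35.
Sum: 38 + 35 = 73.

73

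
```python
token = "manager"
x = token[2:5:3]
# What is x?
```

token has length 7. The slice token[2:5:3] selects indices [2] (2->'n'), giving 'n'.

'n'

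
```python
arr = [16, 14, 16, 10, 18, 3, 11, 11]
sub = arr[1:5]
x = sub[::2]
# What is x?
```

arr has length 8. The slice arr[1:5] selects indices [1, 2, 3, 4] (1->14, 2->16, 3->10, 4->18), giving [14, 16, 10, 18]. So sub = [14, 16, 10, 18]. sub has length 4. The slice sub[::2] selects indices [0, 2] (0->14, 2->10), giving [14, 10].

[14, 10]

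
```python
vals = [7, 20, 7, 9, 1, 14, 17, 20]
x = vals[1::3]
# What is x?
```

vals has length 8. The slice vals[1::3] selects indices [1, 4, 7] (1->20, 4->1, 7->20), giving [20, 1, 20].

[20, 1, 20]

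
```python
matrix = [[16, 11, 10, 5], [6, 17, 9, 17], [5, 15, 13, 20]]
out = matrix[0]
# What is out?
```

matrix has 3 rows. Row 0 is [16, 11, 10, 5].

[16, 11, 10, 5]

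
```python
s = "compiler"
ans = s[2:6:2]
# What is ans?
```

s has length 8. The slice s[2:6:2] selects indices [2, 4] (2->'m', 4->'i'), giving 'mi'.

'mi'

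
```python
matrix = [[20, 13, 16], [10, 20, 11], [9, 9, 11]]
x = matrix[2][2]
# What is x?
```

matrix[2] = [9, 9, 11]. Taking column 2 of that row yields 11.

11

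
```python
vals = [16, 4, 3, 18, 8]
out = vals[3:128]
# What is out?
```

vals has length 5. The slice vals[3:128] selects indices [3, 4] (3->18, 4->8), giving [18, 8].

[18, 8]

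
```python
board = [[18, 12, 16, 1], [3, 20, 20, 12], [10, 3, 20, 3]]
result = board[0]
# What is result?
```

board has 3 rows. Row 0 is [18, 12, 16, 1].

[18, 12, 16, 1]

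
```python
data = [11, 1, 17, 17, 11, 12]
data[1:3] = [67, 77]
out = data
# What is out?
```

data starts as [11, 1, 17, 17, 11, 12] (length 6). The slice data[1:3] covers indices [1, 2] with values [1, 17]. Replacing that slice with [67, 77] (same length) produces [11, 67, 77, 17, 11, 12].

[11, 67, 77, 17, 11, 12]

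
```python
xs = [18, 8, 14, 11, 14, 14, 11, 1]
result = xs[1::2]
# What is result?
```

xs has length 8. The slice xs[1::2] selects indices [1, 3, 5, 7] (1->8, 3->11, 5->14, 7->1), giving [8, 11, 14, 1].

[8, 11, 14, 1]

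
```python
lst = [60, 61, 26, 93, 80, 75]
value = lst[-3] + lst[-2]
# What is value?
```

lst has length 6. Negative index -3 maps to positive index 6 + (-3) = 3. lst[3] = 93.
lst has length 6. Negative index -2 maps to positive index 6 + (-2) = 4. lst[4] = 80.
Sum: 93 + 80 = 173.

173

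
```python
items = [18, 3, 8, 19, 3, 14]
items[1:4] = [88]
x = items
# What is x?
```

items starts as [18, 3, 8, 19, 3, 14] (length 6). The slice items[1:4] covers indices [1, 2, 3] with values [3, 8, 19]. Replacing that slice with [88] (different length) produces [18, 88, 3, 14].

[18, 88, 3, 14]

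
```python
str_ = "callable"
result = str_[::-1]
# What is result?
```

str_ has length 8. The slice str_[::-1] selects indices [7, 6, 5, 4, 3, 2, 1, 0] (7->'e', 6->'l', 5->'b', 4->'a', 3->'l', 2->'l', 1->'a', 0->'c'), giving 'elballac'.

'elballac'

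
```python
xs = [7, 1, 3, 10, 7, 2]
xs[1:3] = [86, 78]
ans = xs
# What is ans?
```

xs starts as [7, 1, 3, 10, 7, 2] (length 6). The slice xs[1:3] covers indices [1, 2] with values [1, 3]. Replacing that slice with [86, 78] (same length) produces [7, 86, 78, 10, 7, 2].

[7, 86, 78, 10, 7, 2]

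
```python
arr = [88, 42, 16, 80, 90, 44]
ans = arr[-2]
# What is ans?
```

arr has length 6. Negative index -2 maps to positive index 6 + (-2) = 4. arr[4] = 90.

90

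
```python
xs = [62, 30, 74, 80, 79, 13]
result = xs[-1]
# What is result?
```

xs has length 6. Negative index -1 maps to positive index 6 + (-1) = 5. xs[5] = 13.

13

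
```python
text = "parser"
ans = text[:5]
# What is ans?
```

text has length 6. The slice text[:5] selects indices [0, 1, 2, 3, 4] (0->'p', 1->'a', 2->'r', 3->'s', 4->'e'), giving 'parse'.

'parse'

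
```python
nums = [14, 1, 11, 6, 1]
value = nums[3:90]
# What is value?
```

nums has length 5. The slice nums[3:90] selects indices [3, 4] (3->6, 4->1), giving [6, 1].

[6, 1]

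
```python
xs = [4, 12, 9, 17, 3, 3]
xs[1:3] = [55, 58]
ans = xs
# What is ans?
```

xs starts as [4, 12, 9, 17, 3, 3] (length 6). The slice xs[1:3] covers indices [1, 2] with values [12, 9]. Replacing that slice with [55, 58] (same length) produces [4, 55, 58, 17, 3, 3].

[4, 55, 58, 17, 3, 3]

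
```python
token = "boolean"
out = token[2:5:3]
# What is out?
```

token has length 7. The slice token[2:5:3] selects indices [2] (2->'o'), giving 'o'.

'o'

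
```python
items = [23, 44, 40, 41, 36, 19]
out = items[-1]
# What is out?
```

items has length 6. Negative index -1 maps to positive index 6 + (-1) = 5. items[5] = 19.

19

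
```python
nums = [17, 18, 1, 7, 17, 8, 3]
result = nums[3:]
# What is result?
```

nums has length 7. The slice nums[3:] selects indices [3, 4, 5, 6] (3->7, 4->17, 5->8, 6->3), giving [7, 17, 8, 3].

[7, 17, 8, 3]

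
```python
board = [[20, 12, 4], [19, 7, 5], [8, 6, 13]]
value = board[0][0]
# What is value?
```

board[0] = [20, 12, 4]. Taking column 0 of that row yields 20.

20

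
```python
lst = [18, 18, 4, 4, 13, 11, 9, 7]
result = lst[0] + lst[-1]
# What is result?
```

lst has length 8. lst[0] = 18.
lst has length 8. Negative index -1 maps to positive index 8 + (-1) = 7. lst[7] = 7.
Sum: 18 + 7 = 25.

25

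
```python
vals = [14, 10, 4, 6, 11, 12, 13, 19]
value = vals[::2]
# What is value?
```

vals has length 8. The slice vals[::2] selects indices [0, 2, 4, 6] (0->14, 2->4, 4->11, 6->13), giving [14, 4, 11, 13].

[14, 4, 11, 13]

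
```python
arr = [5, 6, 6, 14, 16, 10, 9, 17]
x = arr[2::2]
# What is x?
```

arr has length 8. The slice arr[2::2] selects indices [2, 4, 6] (2->6, 4->16, 6->9), giving [6, 16, 9].

[6, 16, 9]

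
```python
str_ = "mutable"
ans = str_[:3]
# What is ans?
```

str_ has length 7. The slice str_[:3] selects indices [0, 1, 2] (0->'m', 1->'u', 2->'t'), giving 'mut'.

'mut'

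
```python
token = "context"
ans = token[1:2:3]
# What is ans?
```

token has length 7. The slice token[1:2:3] selects indices [1] (1->'o'), giving 'o'.

'o'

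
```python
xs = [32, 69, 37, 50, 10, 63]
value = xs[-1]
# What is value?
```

xs has length 6. Negative index -1 maps to positive index 6 + (-1) = 5. xs[5] = 63.

63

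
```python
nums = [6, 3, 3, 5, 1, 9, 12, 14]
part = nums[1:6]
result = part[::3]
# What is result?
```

nums has length 8. The slice nums[1:6] selects indices [1, 2, 3, 4, 5] (1->3, 2->3, 3->5, 4->1, 5->9), giving [3, 3, 5, 1, 9]. So part = [3, 3, 5, 1, 9]. part has length 5. The slice part[::3] selects indices [0, 3] (0->3, 3->1), giving [3, 1].

[3, 1]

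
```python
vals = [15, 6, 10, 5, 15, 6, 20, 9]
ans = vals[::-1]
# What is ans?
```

vals has length 8. The slice vals[::-1] selects indices [7, 6, 5, 4, 3, 2, 1, 0] (7->9, 6->20, 5->6, 4->15, 3->5, 2->10, 1->6, 0->15), giving [9, 20, 6, 15, 5, 10, 6, 15].

[9, 20, 6, 15, 5, 10, 6, 15]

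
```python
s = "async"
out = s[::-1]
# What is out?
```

s has length 5. The slice s[::-1] selects indices [4, 3, 2, 1, 0] (4->'c', 3->'n', 2->'y', 1->'s', 0->'a'), giving 'cnysa'.

'cnysa'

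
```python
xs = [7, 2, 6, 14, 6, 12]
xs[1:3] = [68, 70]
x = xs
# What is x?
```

xs starts as [7, 2, 6, 14, 6, 12] (length 6). The slice xs[1:3] covers indices [1, 2] with values [2, 6]. Replacing that slice with [68, 70] (same length) produces [7, 68, 70, 14, 6, 12].

[7, 68, 70, 14, 6, 12]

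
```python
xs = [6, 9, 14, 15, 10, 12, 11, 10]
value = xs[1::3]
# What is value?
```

xs has length 8. The slice xs[1::3] selects indices [1, 4, 7] (1->9, 4->10, 7->10), giving [9, 10, 10].

[9, 10, 10]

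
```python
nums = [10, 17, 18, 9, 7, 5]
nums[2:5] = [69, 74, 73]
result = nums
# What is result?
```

nums starts as [10, 17, 18, 9, 7, 5] (length 6). The slice nums[2:5] covers indices [2, 3, 4] with values [18, 9, 7]. Replacing that slice with [69, 74, 73] (same length) produces [10, 17, 69, 74, 73, 5].

[10, 17, 69, 74, 73, 5]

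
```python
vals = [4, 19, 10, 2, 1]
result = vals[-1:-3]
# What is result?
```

vals has length 5. The slice vals[-1:-3] resolves to an empty index range, so the result is [].

[]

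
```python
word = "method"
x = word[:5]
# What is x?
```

word has length 6. The slice word[:5] selects indices [0, 1, 2, 3, 4] (0->'m', 1->'e', 2->'t', 3->'h', 4->'o'), giving 'metho'.

'metho'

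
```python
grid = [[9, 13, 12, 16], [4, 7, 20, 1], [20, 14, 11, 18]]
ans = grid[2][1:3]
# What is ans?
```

grid[2] = [20, 14, 11, 18]. grid[2] has length 4. The slice grid[2][1:3] selects indices [1, 2] (1->14, 2->11), giving [14, 11].

[14, 11]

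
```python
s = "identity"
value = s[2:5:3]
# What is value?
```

s has length 8. The slice s[2:5:3] selects indices [2] (2->'e'), giving 'e'.

'e'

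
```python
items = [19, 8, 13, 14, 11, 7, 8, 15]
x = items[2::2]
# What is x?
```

items has length 8. The slice items[2::2] selects indices [2, 4, 6] (2->13, 4->11, 6->8), giving [13, 11, 8].

[13, 11, 8]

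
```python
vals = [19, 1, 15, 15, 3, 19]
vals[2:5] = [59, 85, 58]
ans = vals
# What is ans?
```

vals starts as [19, 1, 15, 15, 3, 19] (length 6). The slice vals[2:5] covers indices [2, 3, 4] with values [15, 15, 3]. Replacing that slice with [59, 85, 58] (same length) produces [19, 1, 59, 85, 58, 19].

[19, 1, 59, 85, 58, 19]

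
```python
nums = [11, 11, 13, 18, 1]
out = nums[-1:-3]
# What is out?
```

nums has length 5. The slice nums[-1:-3] resolves to an empty index range, so the result is [].

[]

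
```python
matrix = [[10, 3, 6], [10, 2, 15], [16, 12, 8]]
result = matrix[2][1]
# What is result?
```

matrix[2] = [16, 12, 8]. Taking column 1 of that row yields 12.

12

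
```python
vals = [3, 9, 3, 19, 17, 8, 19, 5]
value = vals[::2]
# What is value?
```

vals has length 8. The slice vals[::2] selects indices [0, 2, 4, 6] (0->3, 2->3, 4->17, 6->19), giving [3, 3, 17, 19].

[3, 3, 17, 19]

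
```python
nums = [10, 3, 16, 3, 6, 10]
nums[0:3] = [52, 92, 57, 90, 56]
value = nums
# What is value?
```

nums starts as [10, 3, 16, 3, 6, 10] (length 6). The slice nums[0:3] covers indices [0, 1, 2] with values [10, 3, 16]. Replacing that slice with [52, 92, 57, 90, 56] (different length) produces [52, 92, 57, 90, 56, 3, 6, 10].

[52, 92, 57, 90, 56, 3, 6, 10]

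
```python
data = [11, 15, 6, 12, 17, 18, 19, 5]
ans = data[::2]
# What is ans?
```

data has length 8. The slice data[::2] selects indices [0, 2, 4, 6] (0->11, 2->6, 4->17, 6->19), giving [11, 6, 17, 19].

[11, 6, 17, 19]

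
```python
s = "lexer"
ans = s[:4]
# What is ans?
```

s has length 5. The slice s[:4] selects indices [0, 1, 2, 3] (0->'l', 1->'e', 2->'x', 3->'e'), giving 'lexe'.

'lexe'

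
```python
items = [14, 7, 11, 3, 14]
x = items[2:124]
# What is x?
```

items has length 5. The slice items[2:124] selects indices [2, 3, 4] (2->11, 3->3, 4->14), giving [11, 3, 14].

[11, 3, 14]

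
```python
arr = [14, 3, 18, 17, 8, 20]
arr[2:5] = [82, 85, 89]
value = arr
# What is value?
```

arr starts as [14, 3, 18, 17, 8, 20] (length 6). The slice arr[2:5] covers indices [2, 3, 4] with values [18, 17, 8]. Replacing that slice with [82, 85, 89] (same length) produces [14, 3, 82, 85, 89, 20].

[14, 3, 82, 85, 89, 20]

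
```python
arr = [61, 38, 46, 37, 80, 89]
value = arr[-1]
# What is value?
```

arr has length 6. Negative index -1 maps to positive index 6 + (-1) = 5. arr[5] = 89.

89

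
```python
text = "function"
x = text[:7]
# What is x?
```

text has length 8. The slice text[:7] selects indices [0, 1, 2, 3, 4, 5, 6] (0->'f', 1->'u', 2->'n', 3->'c', 4->'t', 5->'i', 6->'o'), giving 'functio'.

'functio'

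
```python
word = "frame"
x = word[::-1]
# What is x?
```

word has length 5. The slice word[::-1] selects indices [4, 3, 2, 1, 0] (4->'e', 3->'m', 2->'a', 1->'r', 0->'f'), giving 'emarf'.

'emarf'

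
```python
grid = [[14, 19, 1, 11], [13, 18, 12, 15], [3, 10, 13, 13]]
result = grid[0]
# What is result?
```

grid has 3 rows. Row 0 is [14, 19, 1, 11].

[14, 19, 1, 11]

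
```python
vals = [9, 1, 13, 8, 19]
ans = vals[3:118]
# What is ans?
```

vals has length 5. The slice vals[3:118] selects indices [3, 4] (3->8, 4->19), giving [8, 19].

[8, 19]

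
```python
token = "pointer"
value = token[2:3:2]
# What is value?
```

token has length 7. The slice token[2:3:2] selects indices [2] (2->'i'), giving 'i'.

'i'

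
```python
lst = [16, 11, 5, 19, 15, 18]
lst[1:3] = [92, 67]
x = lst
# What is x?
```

lst starts as [16, 11, 5, 19, 15, 18] (length 6). The slice lst[1:3] covers indices [1, 2] with values [11, 5]. Replacing that slice with [92, 67] (same length) produces [16, 92, 67, 19, 15, 18].

[16, 92, 67, 19, 15, 18]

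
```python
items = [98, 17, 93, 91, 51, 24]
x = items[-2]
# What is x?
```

items has length 6. Negative index -2 maps to positive index 6 + (-2) = 4. items[4] = 51.

51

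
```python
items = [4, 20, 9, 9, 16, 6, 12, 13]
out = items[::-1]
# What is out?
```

items has length 8. The slice items[::-1] selects indices [7, 6, 5, 4, 3, 2, 1, 0] (7->13, 6->12, 5->6, 4->16, 3->9, 2->9, 1->20, 0->4), giving [13, 12, 6, 16, 9, 9, 20, 4].

[13, 12, 6, 16, 9, 9, 20, 4]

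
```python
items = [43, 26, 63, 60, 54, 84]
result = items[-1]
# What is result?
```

items has length 6. Negative index -1 maps to positive index 6 + (-1) = 5. items[5] = 84.

84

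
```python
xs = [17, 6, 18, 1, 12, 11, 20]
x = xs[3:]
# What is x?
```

xs has length 7. The slice xs[3:] selects indices [3, 4, 5, 6] (3->1, 4->12, 5->11, 6->20), giving [1, 12, 11, 20].

[1, 12, 11, 20]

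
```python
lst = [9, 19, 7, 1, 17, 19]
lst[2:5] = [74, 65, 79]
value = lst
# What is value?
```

lst starts as [9, 19, 7, 1, 17, 19] (length 6). The slice lst[2:5] covers indices [2, 3, 4] with values [7, 1, 17]. Replacing that slice with [74, 65, 79] (same length) produces [9, 19, 74, 65, 79, 19].

[9, 19, 74, 65, 79, 19]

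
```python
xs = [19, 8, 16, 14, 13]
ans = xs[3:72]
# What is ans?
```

xs has length 5. The slice xs[3:72] selects indices [3, 4] (3->14, 4->13), giving [14, 13].

[14, 13]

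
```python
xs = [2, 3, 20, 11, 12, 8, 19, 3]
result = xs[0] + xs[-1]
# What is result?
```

xs has length 8. xs[0] = 2.
xs has length 8. Negative index -1 maps to positive index 8 + (-1) = 7. xs[7] = 3.
Sum: 2 + 3 = 5.

5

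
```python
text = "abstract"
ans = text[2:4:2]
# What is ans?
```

text has length 8. The slice text[2:4:2] selects indices [2] (2->'s'), giving 's'.

's'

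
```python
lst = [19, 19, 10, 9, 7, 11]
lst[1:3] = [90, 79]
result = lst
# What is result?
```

lst starts as [19, 19, 10, 9, 7, 11] (length 6). The slice lst[1:3] covers indices [1, 2] with values [19, 10]. Replacing that slice with [90, 79] (same length) produces [19, 90, 79, 9, 7, 11].

[19, 90, 79, 9, 7, 11]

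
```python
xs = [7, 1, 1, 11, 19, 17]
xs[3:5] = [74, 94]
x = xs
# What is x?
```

xs starts as [7, 1, 1, 11, 19, 17] (length 6). The slice xs[3:5] covers indices [3, 4] with values [11, 19]. Replacing that slice with [74, 94] (same length) produces [7, 1, 1, 74, 94, 17].

[7, 1, 1, 74, 94, 17]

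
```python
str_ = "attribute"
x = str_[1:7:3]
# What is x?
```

str_ has length 9. The slice str_[1:7:3] selects indices [1, 4] (1->'t', 4->'i'), giving 'ti'.

'ti'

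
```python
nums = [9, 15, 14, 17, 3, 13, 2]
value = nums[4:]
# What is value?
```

nums has length 7. The slice nums[4:] selects indices [4, 5, 6] (4->3, 5->13, 6->2), giving [3, 13, 2].

[3, 13, 2]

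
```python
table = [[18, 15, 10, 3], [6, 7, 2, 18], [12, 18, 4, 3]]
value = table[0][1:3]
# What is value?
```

table[0] = [18, 15, 10, 3]. table[0] has length 4. The slice table[0][1:3] selects indices [1, 2] (1->15, 2->10), giving [15, 10].

[15, 10]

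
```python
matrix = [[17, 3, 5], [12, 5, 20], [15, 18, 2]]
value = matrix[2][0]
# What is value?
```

matrix[2] = [15, 18, 2]. Taking column 0 of that row yields 15.

15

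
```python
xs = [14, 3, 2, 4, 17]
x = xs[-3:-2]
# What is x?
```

xs has length 5. The slice xs[-3:-2] selects indices [2] (2->2), giving [2].

[2]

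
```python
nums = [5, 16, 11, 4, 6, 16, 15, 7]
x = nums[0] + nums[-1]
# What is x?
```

nums has length 8. nums[0] = 5.
nums has length 8. Negative index -1 maps to positive index 8 + (-1) = 7. nums[7] = 7.
Sum: 5 + 7 = 12.

12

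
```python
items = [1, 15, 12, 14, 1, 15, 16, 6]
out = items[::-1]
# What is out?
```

items has length 8. The slice items[::-1] selects indices [7, 6, 5, 4, 3, 2, 1, 0] (7->6, 6->16, 5->15, 4->1, 3->14, 2->12, 1->15, 0->1), giving [6, 16, 15, 1, 14, 12, 15, 1].

[6, 16, 15, 1, 14, 12, 15, 1]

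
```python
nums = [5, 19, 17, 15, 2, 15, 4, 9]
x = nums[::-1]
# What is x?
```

nums has length 8. The slice nums[::-1] selects indices [7, 6, 5, 4, 3, 2, 1, 0] (7->9, 6->4, 5->15, 4->2, 3->15, 2->17, 1->19, 0->5), giving [9, 4, 15, 2, 15, 17, 19, 5].

[9, 4, 15, 2, 15, 17, 19, 5]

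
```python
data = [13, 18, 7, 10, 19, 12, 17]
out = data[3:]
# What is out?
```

data has length 7. The slice data[3:] selects indices [3, 4, 5, 6] (3->10, 4->19, 5->12, 6->17), giving [10, 19, 12, 17].

[10, 19, 12, 17]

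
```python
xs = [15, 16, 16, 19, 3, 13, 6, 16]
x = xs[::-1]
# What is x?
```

xs has length 8. The slice xs[::-1] selects indices [7, 6, 5, 4, 3, 2, 1, 0] (7->16, 6->6, 5->13, 4->3, 3->19, 2->16, 1->16, 0->15), giving [16, 6, 13, 3, 19, 16, 16, 15].

[16, 6, 13, 3, 19, 16, 16, 15]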